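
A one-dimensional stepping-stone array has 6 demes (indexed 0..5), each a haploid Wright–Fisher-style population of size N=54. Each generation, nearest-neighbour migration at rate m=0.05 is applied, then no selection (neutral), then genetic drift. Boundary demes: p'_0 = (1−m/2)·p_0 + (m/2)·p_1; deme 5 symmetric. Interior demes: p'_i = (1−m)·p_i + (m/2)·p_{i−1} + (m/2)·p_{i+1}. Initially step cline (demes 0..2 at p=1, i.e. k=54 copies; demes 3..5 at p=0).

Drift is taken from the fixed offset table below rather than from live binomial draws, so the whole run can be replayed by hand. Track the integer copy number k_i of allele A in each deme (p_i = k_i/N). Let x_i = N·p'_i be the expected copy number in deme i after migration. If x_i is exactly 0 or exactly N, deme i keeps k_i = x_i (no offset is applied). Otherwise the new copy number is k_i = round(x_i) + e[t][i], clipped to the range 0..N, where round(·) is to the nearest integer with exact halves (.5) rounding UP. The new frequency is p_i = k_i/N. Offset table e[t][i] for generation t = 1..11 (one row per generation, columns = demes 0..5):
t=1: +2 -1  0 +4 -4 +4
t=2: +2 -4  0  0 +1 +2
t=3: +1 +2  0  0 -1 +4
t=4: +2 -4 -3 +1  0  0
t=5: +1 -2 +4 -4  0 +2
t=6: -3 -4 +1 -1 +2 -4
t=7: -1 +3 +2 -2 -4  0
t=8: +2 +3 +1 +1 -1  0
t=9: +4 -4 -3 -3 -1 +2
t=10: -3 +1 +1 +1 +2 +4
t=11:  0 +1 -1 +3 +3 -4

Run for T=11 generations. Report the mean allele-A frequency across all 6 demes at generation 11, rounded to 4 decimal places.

t=0: k=[54 54 54 0 0 0]
t=1: x=[54.0000 54.0000 52.6500 1.3500 0.0000 0.0000] k=[54 54 53 5 0 0]
t=2: x=[54.0000 53.9750 51.8250 6.0750 0.1250 0.0000] k=[54 50 52 6 1 0]
t=3: x=[53.9000 50.1500 50.8000 7.0250 1.1000 0.0250] k=[54 52 51 7 0 4]
t=4: x=[53.9500 52.0250 49.9250 7.9250 0.2750 3.9000] k=[54 48 47 9 0 4]
t=5: x=[53.8500 48.1250 46.0750 9.7250 0.3250 3.9000] k=[54 46 50 6 0 6]
t=6: x=[53.8000 46.3000 48.8000 6.9500 0.3000 5.8500] k=[51 42 50 6 2 2]
t=7: x=[50.7750 42.4250 48.7000 7.0000 2.1000 2.0000] k=[50 45 51 5 0 2]
t=8: x=[49.8750 45.2750 49.7000 6.0250 0.1750 1.9500] k=[52 48 51 7 0 2]
t=9: x=[51.9000 48.1750 49.8250 7.9250 0.2250 1.9500] k=[54 44 47 5 0 4]
t=10: x=[53.7500 44.3250 45.8750 5.9250 0.2250 3.9000] k=[51 45 47 7 2 8]
t=11: x=[50.8500 45.2000 45.9500 7.8750 2.2750 7.8500] k=[51 46 45 11 5 4]

0.5000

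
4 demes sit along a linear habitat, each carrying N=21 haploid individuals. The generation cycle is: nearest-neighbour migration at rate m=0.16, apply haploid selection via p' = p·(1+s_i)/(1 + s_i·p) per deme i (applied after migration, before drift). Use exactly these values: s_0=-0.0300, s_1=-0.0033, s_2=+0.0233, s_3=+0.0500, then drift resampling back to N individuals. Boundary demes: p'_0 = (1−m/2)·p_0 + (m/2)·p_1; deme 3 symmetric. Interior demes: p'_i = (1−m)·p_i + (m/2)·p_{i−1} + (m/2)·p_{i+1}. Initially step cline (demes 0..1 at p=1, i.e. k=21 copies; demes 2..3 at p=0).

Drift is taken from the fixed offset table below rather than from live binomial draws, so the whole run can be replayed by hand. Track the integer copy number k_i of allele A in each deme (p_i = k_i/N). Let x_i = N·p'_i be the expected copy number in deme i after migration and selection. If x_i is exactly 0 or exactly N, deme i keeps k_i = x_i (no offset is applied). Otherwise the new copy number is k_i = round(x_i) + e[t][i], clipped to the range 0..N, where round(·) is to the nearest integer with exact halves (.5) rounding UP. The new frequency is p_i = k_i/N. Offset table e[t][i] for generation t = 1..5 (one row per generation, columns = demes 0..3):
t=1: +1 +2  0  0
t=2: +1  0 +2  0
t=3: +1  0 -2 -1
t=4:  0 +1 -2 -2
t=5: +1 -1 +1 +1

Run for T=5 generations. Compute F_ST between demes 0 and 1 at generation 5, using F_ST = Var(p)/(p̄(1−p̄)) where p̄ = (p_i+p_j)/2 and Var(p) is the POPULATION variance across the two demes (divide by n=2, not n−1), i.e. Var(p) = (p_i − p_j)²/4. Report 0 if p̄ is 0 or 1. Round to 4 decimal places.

0.1351

t=0: k=[21 21 0 0]
t=1: x=[21.0000 19.3149 1.7159 0.0000] k=[21 21 2 0]
t=2: x=[21.0000 19.4753 3.4255 0.1679] k=[21 19 5 0]
t=3: x=[20.8351 18.0316 5.8164 0.4196] k=[21 18 4 0]
t=4: x=[20.7527 17.1095 4.8858 0.3357] k=[21 18 3 0]
t=5: x=[20.7527 17.0294 4.0345 0.2519] k=[21 16 5 1]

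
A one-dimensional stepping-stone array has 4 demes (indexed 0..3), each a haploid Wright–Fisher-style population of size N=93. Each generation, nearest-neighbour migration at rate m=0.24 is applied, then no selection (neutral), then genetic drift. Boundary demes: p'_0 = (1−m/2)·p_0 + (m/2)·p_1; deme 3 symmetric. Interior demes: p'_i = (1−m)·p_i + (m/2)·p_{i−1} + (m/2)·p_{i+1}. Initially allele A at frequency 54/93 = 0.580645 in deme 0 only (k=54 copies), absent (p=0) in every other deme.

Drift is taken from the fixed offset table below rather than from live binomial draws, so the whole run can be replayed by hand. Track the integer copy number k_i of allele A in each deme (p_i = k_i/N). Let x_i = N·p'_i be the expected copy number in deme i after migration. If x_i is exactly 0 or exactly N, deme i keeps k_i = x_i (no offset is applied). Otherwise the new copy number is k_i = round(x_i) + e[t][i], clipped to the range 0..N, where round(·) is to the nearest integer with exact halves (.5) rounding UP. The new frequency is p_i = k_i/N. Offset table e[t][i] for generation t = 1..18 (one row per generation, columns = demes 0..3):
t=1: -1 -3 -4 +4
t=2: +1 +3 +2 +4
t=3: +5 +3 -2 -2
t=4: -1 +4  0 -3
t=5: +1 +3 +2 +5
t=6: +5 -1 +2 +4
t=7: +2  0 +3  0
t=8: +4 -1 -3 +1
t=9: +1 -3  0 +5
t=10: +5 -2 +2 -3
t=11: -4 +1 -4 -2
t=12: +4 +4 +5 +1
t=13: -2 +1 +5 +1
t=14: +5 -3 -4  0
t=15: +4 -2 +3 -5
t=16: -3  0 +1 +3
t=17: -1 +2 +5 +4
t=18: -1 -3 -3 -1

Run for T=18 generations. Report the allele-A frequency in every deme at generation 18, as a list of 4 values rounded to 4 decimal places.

t=0: k=[54 0 0 0]
t=1: x=[47.5200 6.4800 0.0000 0.0000] k=[47 3 0 0]
t=2: x=[41.7200 7.9200 0.3600 0.0000] k=[43 11 2 0]
t=3: x=[39.1600 13.7600 2.8400 0.2400] k=[44 17 1 0]
t=4: x=[40.7600 18.3200 2.8000 0.1200] k=[40 22 3 0]
t=5: x=[37.8400 21.8800 4.9200 0.3600] k=[39 25 7 5]
t=6: x=[37.3200 24.5200 8.9200 5.2400] k=[42 24 11 9]
t=7: x=[39.8400 24.6000 12.3200 9.2400] k=[42 25 15 9]
t=8: x=[39.9600 25.8400 15.4800 9.7200] k=[44 25 12 11]
t=9: x=[41.7200 25.7200 13.4400 11.1200] k=[43 23 13 16]
t=10: x=[40.6000 24.2000 14.5600 15.6400] k=[46 22 17 13]
t=11: x=[43.1200 24.2800 17.1200 13.4800] k=[39 25 13 11]
t=12: x=[37.3200 25.2400 14.2000 11.2400] k=[41 29 19 12]
t=13: x=[39.5600 29.2400 19.3600 12.8400] k=[38 30 24 14]
t=14: x=[37.0400 30.2400 23.5200 15.2000] k=[42 27 20 15]
t=15: x=[40.2000 27.9600 20.2400 15.6000] k=[44 26 23 11]
t=16: x=[41.8400 27.8000 21.9200 12.4400] k=[39 28 23 15]
t=17: x=[37.6800 28.7200 22.6400 15.9600] k=[37 31 28 20]
t=18: x=[36.2800 31.3600 27.4000 20.9600] k=[35 28 24 20]

[0.3763, 0.3011, 0.2581, 0.2151]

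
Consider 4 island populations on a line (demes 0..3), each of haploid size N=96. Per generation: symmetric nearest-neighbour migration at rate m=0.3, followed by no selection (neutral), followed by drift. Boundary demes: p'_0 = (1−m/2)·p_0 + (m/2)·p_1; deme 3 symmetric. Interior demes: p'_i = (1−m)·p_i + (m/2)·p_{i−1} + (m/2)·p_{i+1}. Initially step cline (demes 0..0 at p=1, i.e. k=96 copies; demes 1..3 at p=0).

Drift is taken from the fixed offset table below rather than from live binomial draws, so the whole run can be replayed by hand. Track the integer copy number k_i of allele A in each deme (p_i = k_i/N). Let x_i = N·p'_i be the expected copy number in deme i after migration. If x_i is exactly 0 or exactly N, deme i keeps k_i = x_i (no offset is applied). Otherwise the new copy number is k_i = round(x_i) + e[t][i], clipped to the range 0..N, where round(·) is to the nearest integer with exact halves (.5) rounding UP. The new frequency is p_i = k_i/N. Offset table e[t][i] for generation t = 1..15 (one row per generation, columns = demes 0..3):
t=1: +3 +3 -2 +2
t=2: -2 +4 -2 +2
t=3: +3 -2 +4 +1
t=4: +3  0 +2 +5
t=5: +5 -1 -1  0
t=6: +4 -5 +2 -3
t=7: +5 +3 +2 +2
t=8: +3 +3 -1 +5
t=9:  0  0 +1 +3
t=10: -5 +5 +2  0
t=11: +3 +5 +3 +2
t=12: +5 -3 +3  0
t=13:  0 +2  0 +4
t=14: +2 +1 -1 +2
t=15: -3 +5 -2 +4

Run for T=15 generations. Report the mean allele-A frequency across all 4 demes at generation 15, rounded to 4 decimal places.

t=0: k=[96 0 0 0]
t=1: x=[81.6000 14.4000 0.0000 0.0000] k=[85 17 0 0]
t=2: x=[74.8000 24.6500 2.5500 0.0000] k=[73 29 1 0]
t=3: x=[66.4000 31.4000 5.0500 0.1500] k=[69 29 9 1]
t=4: x=[63.0000 32.0000 10.8000 2.2000] k=[66 32 13 7]
t=5: x=[60.9000 34.2500 14.9500 7.9000] k=[66 33 14 8]
t=6: x=[61.0500 35.1000 15.9500 8.9000] k=[65 30 18 6]
t=7: x=[59.7500 33.4500 18.0000 7.8000] k=[65 36 20 10]
t=8: x=[60.6500 37.9500 20.9000 11.5000] k=[64 41 20 17]
t=9: x=[60.5500 41.3000 22.7000 17.4500] k=[61 41 24 20]
t=10: x=[58.0000 41.4500 25.9500 20.6000] k=[53 46 28 21]
t=11: x=[51.9500 44.3500 29.6500 22.0500] k=[55 49 33 24]
t=12: x=[54.1000 47.5000 34.0500 25.3500] k=[59 45 37 25]
t=13: x=[56.9000 45.9000 36.4000 26.8000] k=[57 48 36 31]
t=14: x=[55.6500 47.5500 37.0500 31.7500] k=[58 49 36 34]
t=15: x=[56.6500 48.4000 37.6500 34.3000] k=[54 53 36 38]

0.4714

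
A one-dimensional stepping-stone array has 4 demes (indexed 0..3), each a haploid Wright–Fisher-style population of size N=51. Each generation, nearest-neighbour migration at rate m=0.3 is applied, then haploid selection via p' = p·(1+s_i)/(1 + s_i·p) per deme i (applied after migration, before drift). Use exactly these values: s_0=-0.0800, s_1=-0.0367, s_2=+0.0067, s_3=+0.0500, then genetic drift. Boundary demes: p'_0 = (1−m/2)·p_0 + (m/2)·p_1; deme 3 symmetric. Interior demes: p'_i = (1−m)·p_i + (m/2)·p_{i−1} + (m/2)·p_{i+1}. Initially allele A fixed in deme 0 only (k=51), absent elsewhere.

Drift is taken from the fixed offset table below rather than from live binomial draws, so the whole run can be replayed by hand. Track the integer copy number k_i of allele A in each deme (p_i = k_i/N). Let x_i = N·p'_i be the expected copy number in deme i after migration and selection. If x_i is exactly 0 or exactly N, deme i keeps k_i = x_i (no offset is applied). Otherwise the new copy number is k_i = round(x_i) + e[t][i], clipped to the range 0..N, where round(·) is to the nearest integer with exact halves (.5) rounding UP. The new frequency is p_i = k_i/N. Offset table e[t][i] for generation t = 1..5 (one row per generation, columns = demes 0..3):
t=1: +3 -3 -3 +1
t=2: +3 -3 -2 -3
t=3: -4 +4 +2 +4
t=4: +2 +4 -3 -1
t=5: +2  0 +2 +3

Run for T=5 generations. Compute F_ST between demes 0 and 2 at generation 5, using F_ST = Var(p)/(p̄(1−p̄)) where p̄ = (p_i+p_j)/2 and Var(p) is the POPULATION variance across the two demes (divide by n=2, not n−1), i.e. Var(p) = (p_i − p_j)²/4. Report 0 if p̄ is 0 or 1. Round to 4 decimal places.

t=0: k=[51 0 0 0]
t=1: x=[42.7918 7.4100 0.0000 0.0000] k=[46 4 0 0]
t=2: x=[38.9496 9.4097 0.6040 0.0000] k=[42 6 0 0]
t=3: x=[35.7229 10.1917 0.9059 0.0000] k=[32 14 3 0]
t=4: x=[28.2546 14.6564 4.2258 0.4723] k=[30 19 1 0]
t=5: x=[27.2959 17.5175 3.5721 0.1575] k=[29 18 6 3]

0.2256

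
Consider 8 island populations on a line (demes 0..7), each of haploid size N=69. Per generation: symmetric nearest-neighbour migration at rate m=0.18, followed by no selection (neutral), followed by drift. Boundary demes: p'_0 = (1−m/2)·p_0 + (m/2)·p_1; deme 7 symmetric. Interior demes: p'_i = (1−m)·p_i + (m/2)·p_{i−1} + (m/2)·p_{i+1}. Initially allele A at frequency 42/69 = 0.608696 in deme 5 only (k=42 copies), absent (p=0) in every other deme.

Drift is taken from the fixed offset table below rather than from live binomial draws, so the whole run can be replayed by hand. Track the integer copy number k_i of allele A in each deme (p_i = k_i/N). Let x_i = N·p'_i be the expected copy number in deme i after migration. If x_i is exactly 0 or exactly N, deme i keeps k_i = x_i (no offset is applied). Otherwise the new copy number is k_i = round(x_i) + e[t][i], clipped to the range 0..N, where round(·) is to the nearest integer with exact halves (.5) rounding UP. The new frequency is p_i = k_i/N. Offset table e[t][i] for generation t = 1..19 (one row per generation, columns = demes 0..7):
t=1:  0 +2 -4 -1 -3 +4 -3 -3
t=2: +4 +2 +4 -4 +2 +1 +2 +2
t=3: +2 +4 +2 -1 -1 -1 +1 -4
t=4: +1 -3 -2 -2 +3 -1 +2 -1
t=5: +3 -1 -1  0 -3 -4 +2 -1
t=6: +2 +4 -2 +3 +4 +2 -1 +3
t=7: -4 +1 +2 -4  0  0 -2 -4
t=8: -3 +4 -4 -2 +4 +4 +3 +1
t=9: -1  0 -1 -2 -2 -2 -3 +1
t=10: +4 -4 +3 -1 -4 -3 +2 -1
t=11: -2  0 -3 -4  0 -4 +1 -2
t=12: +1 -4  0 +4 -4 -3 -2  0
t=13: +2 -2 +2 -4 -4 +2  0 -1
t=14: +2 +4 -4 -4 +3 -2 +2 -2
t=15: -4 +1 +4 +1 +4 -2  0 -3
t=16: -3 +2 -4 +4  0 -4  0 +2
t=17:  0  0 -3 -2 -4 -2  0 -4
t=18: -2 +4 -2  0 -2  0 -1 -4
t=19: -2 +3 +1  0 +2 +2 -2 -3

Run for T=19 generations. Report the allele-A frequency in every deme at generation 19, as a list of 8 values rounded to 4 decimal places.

[0.0000, 0.1594, 0.0290, 0.0290, 0.0290, 0.0435, 0.0145, 0.0000]

t=0: k=[0 0 0 0 0 42 0 0]
t=1: x=[0.0000 0.0000 0.0000 0.0000 3.7800 34.4400 3.7800 0.0000] k=[0 0 0 0 1 38 1 0]
t=2: x=[0.0000 0.0000 0.0000 0.0900 4.2400 31.3400 4.2400 0.0900] k=[0 0 0 0 6 32 6 2]
t=3: x=[0.0000 0.0000 0.0000 0.5400 7.8000 27.3200 7.9800 2.3600] k=[0 0 0 0 7 26 9 0]
t=4: x=[0.0000 0.0000 0.0000 0.6300 8.0800 22.7600 9.7200 0.8100] k=[0 0 0 0 11 22 12 0]
t=5: x=[0.0000 0.0000 0.0000 0.9900 11.0000 20.1100 11.8200 1.0800] k=[0 0 0 1 8 16 14 0]
t=6: x=[0.0000 0.0000 0.0900 1.5400 8.0900 15.1000 12.9200 1.2600] k=[0 0 0 5 12 17 12 4]
t=7: x=[0.0000 0.0000 0.4500 5.1800 11.8200 16.1000 11.7300 4.7200] k=[0 0 2 1 12 16 10 1]
t=8: x=[0.0000 0.1800 1.7300 2.0800 11.3700 15.1000 9.7300 1.8100] k=[0 4 0 0 15 19 13 3]
t=9: x=[0.3600 3.2800 0.3600 1.3500 14.0100 18.1000 12.6400 3.9000] k=[0 3 0 0 12 16 10 5]
t=10: x=[0.2700 2.4600 0.2700 1.0800 11.2800 15.1000 10.0900 5.4500] k=[4 0 3 0 7 12 12 4]
t=11: x=[3.6400 0.6300 2.4600 0.9000 6.8200 11.5500 11.2800 4.7200] k=[2 1 0 0 7 8 12 3]
t=12: x=[1.9100 1.0000 0.0900 0.6300 6.4600 8.2700 10.8300 3.8100] k=[3 0 0 5 2 5 9 4]
t=13: x=[2.7300 0.2700 0.4500 4.2800 2.5400 5.0900 8.1900 4.4500] k=[5 0 2 0 0 7 8 3]
t=14: x=[4.5500 0.6300 1.6400 0.1800 0.6300 6.4600 7.4600 3.4500] k=[7 5 0 0 4 4 9 1]
t=15: x=[6.8200 4.7300 0.4500 0.3600 3.6400 4.4500 7.8300 1.7200] k=[3 6 4 1 8 2 8 0]
t=16: x=[3.2700 5.5500 3.9100 1.9000 6.8300 3.0800 6.7400 0.7200] k=[0 8 0 6 7 0 7 3]
t=17: x=[0.7200 6.5600 1.2600 5.5500 6.2800 1.2600 6.0100 3.3600] k=[1 7 0 4 2 0 6 0]
t=18: x=[1.5400 5.8300 0.9900 3.4600 2.0000 0.7200 4.9200 0.5400] k=[0 10 0 3 0 1 4 0]
t=19: x=[0.9000 8.2000 1.1700 2.4600 0.3600 1.1800 3.3700 0.3600] k=[0 11 2 2 2 3 1 0]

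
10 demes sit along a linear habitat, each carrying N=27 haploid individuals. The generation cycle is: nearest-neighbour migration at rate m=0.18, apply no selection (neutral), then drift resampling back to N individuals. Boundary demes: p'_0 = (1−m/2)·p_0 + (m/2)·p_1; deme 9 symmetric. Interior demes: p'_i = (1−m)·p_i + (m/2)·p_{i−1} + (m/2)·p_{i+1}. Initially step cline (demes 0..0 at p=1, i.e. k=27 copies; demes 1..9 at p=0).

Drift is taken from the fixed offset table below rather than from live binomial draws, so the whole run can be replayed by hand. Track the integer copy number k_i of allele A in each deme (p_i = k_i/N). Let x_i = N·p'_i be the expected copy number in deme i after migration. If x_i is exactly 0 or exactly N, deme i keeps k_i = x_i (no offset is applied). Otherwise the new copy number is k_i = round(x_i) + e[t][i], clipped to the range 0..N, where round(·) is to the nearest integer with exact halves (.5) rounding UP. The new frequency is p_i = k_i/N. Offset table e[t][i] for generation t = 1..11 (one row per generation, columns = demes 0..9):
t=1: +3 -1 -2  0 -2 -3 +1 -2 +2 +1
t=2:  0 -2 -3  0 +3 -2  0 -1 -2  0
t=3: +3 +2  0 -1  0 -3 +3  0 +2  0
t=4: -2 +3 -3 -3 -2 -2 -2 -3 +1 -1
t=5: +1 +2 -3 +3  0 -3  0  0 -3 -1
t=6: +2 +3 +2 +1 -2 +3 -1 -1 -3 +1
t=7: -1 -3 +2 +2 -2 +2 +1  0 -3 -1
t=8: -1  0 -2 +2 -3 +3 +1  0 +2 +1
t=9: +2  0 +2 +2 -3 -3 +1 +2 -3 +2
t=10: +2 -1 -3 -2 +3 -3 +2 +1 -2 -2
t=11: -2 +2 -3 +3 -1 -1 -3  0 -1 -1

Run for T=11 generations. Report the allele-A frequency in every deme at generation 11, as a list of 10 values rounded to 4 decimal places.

[0.6667, 0.4444, 0.0741, 0.2593, 0.1111, 0.0000, 0.0000, 0.0000, 0.0000, 0.0000]

t=0: k=[27 0 0 0 0 0 0 0 0 0]
t=1: x=[24.5700 2.4300 0.0000 0.0000 0.0000 0.0000 0.0000 0.0000 0.0000 0.0000] k=[27 1 0 0 0 0 0 0 0 0]
t=2: x=[24.6600 3.2500 0.0900 0.0000 0.0000 0.0000 0.0000 0.0000 0.0000 0.0000] k=[25 1 0 0 0 0 0 0 0 0]
t=3: x=[22.8400 3.0700 0.0900 0.0000 0.0000 0.0000 0.0000 0.0000 0.0000 0.0000] k=[26 5 0 0 0 0 0 0 0 0]
t=4: x=[24.1100 6.4400 0.4500 0.0000 0.0000 0.0000 0.0000 0.0000 0.0000 0.0000] k=[22 9 0 0 0 0 0 0 0 0]
t=5: x=[20.8300 9.3600 0.8100 0.0000 0.0000 0.0000 0.0000 0.0000 0.0000 0.0000] k=[22 11 0 0 0 0 0 0 0 0]
t=6: x=[21.0100 11.0000 0.9900 0.0000 0.0000 0.0000 0.0000 0.0000 0.0000 0.0000] k=[23 14 3 0 0 0 0 0 0 0]
t=7: x=[22.1900 13.8200 3.7200 0.2700 0.0000 0.0000 0.0000 0.0000 0.0000 0.0000] k=[21 11 6 2 0 0 0 0 0 0]
t=8: x=[20.1000 11.4500 6.0900 2.1800 0.1800 0.0000 0.0000 0.0000 0.0000 0.0000] k=[19 11 4 4 0 0 0 0 0 0]
t=9: x=[18.2800 11.0900 4.6300 3.6400 0.3600 0.0000 0.0000 0.0000 0.0000 0.0000] k=[20 11 7 6 0 0 0 0 0 0]
t=10: x=[19.1900 11.4500 7.2700 5.5500 0.5400 0.0000 0.0000 0.0000 0.0000 0.0000] k=[21 10 4 4 4 0 0 0 0 0]
t=11: x=[20.0100 10.4500 4.5400 4.0000 3.6400 0.3600 0.0000 0.0000 0.0000 0.0000] k=[18 12 2 7 3 0 0 0 0 0]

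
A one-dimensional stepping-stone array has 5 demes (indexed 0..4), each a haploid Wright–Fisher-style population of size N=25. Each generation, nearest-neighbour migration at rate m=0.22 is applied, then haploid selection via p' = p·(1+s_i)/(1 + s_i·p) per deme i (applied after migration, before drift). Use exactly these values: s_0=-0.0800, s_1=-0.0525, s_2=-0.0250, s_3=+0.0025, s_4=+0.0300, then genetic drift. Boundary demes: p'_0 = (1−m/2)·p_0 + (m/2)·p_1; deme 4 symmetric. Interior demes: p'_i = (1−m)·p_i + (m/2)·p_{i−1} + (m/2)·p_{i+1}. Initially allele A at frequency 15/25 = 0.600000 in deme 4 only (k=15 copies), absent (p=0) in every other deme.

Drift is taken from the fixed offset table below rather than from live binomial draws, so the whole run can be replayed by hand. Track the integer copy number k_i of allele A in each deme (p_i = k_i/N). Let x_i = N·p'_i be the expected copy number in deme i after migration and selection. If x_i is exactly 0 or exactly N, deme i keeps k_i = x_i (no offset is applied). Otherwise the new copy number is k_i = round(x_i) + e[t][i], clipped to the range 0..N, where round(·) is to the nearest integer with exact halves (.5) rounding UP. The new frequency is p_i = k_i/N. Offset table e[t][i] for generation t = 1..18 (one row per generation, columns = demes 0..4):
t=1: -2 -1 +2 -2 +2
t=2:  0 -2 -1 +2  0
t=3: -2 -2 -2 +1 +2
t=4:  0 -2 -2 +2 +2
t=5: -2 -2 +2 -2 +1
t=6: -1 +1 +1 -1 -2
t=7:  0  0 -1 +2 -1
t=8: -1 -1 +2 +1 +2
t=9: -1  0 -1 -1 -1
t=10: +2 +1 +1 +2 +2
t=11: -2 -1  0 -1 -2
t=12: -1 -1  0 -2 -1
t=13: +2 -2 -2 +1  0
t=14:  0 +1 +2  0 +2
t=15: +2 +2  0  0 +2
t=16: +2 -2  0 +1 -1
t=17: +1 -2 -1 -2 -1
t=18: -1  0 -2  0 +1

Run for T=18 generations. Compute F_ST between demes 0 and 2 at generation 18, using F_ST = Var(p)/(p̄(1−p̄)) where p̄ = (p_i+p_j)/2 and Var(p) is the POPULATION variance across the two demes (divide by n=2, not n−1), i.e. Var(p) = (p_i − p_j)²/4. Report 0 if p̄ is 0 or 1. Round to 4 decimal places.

0.0000

t=0: k=[0 0 0 0 15]
t=1: x=[0.0000 0.0000 0.0000 1.6539 13.5337] k=[0 0 0 0 16]
t=2: x=[0.0000 0.0000 0.0000 1.7641 14.4208] k=[0 0 0 4 14]
t=3: x=[0.0000 0.0000 0.4292 4.6695 13.0845] k=[0 0 0 6 15]
t=4: x=[0.0000 0.0000 0.6439 6.3418 14.1917] k=[0 0 0 8 16]
t=5: x=[0.0000 0.0000 0.8588 8.0136 15.2961] k=[0 0 3 6 16]
t=6: x=[0.0000 0.3129 2.9338 6.7823 15.0774] k=[0 1 4 6 13]
t=7: x=[0.1012 1.1589 3.8076 6.5621 12.4147] k=[0 1 3 9 11]
t=8: x=[0.1012 1.0542 3.3656 8.5741 10.9616] k=[0 0 5 10 13]
t=9: x=[0.0000 0.5217 4.8995 9.7949 12.8547] k=[0 1 4 9 12]
t=10: x=[0.1012 1.1589 4.1319 8.7942 11.8541] k=[2 2 5 11 14]
t=11: x=[1.8519 2.2185 5.2246 10.6853 13.8529] k=[0 1 5 10 12]
t=12: x=[0.1012 1.2637 5.0078 9.6848 11.9643] k=[0 0 5 8 11]
t=13: x=[0.0000 0.5217 4.6829 8.0136 10.8512] k=[0 0 3 9 11]
t=14: x=[0.0000 0.3129 3.2576 8.5741 10.9616] k=[0 1 5 9 13]
t=15: x=[0.1012 1.2637 4.8995 9.0144 12.7447] k=[2 3 5 9 15]
t=16: x=[1.9544 2.9661 5.1162 9.2345 14.5203] k=[4 1 5 10 14]
t=17: x=[3.4165 1.6833 5.0078 9.9049 13.7432] k=[4 0 4 8 13]
t=18: x=[3.3129 0.8353 3.9157 8.1237 12.6347] k=[2 1 2 8 14]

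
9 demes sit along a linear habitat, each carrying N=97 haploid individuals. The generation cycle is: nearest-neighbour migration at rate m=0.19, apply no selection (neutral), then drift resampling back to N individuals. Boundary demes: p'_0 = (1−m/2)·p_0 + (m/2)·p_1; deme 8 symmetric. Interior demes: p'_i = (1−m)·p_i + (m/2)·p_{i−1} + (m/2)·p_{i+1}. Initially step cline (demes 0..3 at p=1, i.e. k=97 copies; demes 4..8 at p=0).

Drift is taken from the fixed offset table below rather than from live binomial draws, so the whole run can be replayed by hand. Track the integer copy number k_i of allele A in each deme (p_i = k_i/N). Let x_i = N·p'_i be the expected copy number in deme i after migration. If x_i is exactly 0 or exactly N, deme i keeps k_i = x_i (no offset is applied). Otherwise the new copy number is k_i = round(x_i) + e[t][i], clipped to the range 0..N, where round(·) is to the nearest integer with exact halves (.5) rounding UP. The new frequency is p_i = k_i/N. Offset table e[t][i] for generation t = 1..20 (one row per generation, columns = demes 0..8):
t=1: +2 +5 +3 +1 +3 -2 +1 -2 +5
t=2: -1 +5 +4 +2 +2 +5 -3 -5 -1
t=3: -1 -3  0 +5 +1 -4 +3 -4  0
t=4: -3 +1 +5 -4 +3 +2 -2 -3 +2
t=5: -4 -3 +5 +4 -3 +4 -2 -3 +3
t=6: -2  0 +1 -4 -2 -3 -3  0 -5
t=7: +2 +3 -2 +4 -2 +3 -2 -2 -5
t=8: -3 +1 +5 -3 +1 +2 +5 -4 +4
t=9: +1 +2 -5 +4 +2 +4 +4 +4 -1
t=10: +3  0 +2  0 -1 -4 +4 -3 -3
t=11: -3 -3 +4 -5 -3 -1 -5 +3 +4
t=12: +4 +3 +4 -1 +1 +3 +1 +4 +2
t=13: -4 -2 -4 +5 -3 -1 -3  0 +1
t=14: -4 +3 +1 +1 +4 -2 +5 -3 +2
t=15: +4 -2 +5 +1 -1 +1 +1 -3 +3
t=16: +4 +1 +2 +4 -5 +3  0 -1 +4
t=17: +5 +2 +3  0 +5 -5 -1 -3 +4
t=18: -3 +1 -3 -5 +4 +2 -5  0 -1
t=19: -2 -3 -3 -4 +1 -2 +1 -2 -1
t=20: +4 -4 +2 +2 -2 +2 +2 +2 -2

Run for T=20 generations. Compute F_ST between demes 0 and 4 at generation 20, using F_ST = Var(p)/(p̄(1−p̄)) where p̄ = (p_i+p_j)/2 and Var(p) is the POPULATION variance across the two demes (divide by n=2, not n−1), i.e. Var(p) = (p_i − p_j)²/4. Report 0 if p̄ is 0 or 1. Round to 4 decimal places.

0.3386

t=0: k=[97 97 97 97 0 0 0 0 0]
t=1: x=[97.0000 97.0000 97.0000 87.7850 9.2150 0.0000 0.0000 0.0000 0.0000] k=[97 97 97 89 12 0 0 0 0]
t=2: x=[97.0000 97.0000 96.2400 82.4450 18.1750 1.1400 0.0000 0.0000 0.0000] k=[97 97 97 84 20 6 0 0 0]
t=3: x=[97.0000 97.0000 95.7650 79.1550 24.7500 6.7600 0.5700 0.0000 0.0000] k=[97 97 96 84 26 3 4 0 0]
t=4: x=[97.0000 96.9050 94.9550 79.6300 29.3250 5.2800 3.5250 0.3800 0.0000] k=[97 97 97 76 32 7 2 0 0]
t=5: x=[97.0000 97.0000 95.0050 73.8150 33.8050 8.9000 2.2850 0.1900 0.0000] k=[97 97 97 78 31 13 0 0 0]
t=6: x=[97.0000 97.0000 95.1950 75.3400 33.7550 13.4750 1.2350 0.0000 0.0000] k=[97 97 96 71 32 10 0 0 0]
t=7: x=[97.0000 96.9050 93.7200 69.6700 33.6150 11.1400 0.9500 0.0000 0.0000] k=[97 97 92 74 32 14 0 0 0]
t=8: x=[97.0000 96.5250 90.7650 71.7200 34.2800 14.3800 1.3300 0.0000 0.0000] k=[97 97 96 69 35 16 6 0 0]
t=9: x=[97.0000 96.9050 93.5300 68.3350 36.4250 16.8550 6.3800 0.5700 0.0000] k=[97 97 89 72 38 21 10 5 0]
t=10: x=[97.0000 96.2400 88.1450 70.3850 39.6150 21.5700 10.5700 5.0000 0.4750] k=[97 96 90 70 39 18 15 2 0]
t=11: x=[96.9050 95.5250 88.6700 68.9550 39.9500 19.7100 14.0500 3.0450 0.1900] k=[94 93 93 64 37 19 9 6 4]
t=12: x=[93.9050 93.0950 90.2450 64.1900 37.8550 19.7600 9.6650 6.0950 4.1900] k=[97 96 94 63 39 23 11 10 6]
t=13: x=[96.9050 95.9050 91.2450 63.6650 39.7600 23.3800 12.0450 9.7150 6.3800] k=[93 94 87 69 37 22 9 10 7]
t=14: x=[93.0950 93.2400 85.9550 67.6700 38.6150 22.1900 10.3300 9.6200 7.2850] k=[89 96 87 69 43 20 15 7 9]
t=15: x=[89.6650 94.4800 86.1450 68.2400 43.2850 21.7100 14.7150 7.9500 8.8100] k=[94 92 91 69 42 23 16 5 12]
t=16: x=[93.8100 92.0950 89.0050 68.5250 42.7600 24.1400 15.6200 6.7100 11.3350] k=[97 93 91 73 38 27 16 6 15]
t=17: x=[96.6200 93.1900 89.4800 71.3850 40.2800 27.0000 16.0950 7.8050 14.1450] k=[97 95 92 71 45 22 15 5 18]
t=18: x=[96.8100 94.9050 90.2900 70.5250 45.2850 23.5200 14.7150 7.1850 16.7650] k=[94 96 87 66 49 26 10 7 16]
t=19: x=[94.1900 94.9550 85.8600 66.3800 48.4300 26.6650 11.2350 8.1400 15.1450] k=[92 92 83 62 49 25 12 6 14]
t=20: x=[92.0000 91.1450 81.8600 62.7600 47.9550 26.0450 12.6650 7.3300 13.2400] k=[96 87 84 65 46 28 15 9 11]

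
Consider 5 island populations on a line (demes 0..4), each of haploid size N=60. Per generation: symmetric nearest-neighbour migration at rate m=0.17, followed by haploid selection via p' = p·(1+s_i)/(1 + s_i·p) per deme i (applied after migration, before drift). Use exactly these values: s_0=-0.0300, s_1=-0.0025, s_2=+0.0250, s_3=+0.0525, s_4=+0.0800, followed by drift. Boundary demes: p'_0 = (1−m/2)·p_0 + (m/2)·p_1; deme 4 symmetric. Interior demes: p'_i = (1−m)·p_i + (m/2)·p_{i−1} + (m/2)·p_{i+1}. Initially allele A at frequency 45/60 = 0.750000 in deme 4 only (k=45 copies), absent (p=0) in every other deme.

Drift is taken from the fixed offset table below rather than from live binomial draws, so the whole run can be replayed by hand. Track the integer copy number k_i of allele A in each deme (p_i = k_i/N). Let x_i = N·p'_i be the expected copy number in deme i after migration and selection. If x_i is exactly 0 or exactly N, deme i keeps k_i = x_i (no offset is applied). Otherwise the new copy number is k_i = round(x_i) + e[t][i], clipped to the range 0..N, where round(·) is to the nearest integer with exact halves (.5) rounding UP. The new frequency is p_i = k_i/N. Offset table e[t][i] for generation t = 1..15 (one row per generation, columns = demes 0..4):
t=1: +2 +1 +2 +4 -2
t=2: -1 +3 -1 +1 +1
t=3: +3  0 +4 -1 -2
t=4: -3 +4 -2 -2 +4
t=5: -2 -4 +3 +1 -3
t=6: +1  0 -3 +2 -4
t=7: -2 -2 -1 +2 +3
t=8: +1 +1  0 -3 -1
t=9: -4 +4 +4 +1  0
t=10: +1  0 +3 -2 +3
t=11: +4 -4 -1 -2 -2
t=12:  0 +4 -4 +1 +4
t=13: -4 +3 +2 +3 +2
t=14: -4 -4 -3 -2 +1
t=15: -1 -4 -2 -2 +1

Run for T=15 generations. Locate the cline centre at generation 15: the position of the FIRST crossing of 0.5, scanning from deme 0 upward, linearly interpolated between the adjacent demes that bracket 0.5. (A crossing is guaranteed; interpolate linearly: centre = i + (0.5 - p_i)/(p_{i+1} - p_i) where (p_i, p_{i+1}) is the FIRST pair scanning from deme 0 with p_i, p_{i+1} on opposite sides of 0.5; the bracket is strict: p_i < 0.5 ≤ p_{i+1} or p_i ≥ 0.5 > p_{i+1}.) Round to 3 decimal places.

t=0: k=[0 0 0 0 45]
t=1: x=[0.0000 0.0000 0.0000 4.0124 42.1547] k=[0 0 0 8 40]
t=2: x=[0.0000 0.0000 0.6968 10.4751 38.3559] k=[0 0 0 11 39]
t=3: x=[0.0000 0.0000 0.9580 12.9573 37.7084] k=[0 0 5 12 36]
t=4: x=[0.0000 0.4239 5.2879 13.9863 35.0880] k=[0 4 3 12 39]
t=5: x=[0.3299 3.5666 3.9399 14.0737 37.7919] k=[0 0 7 15 35]
t=6: x=[0.0000 0.5935 7.2407 16.6280 34.4351] k=[0 1 4 19 30]
t=7: x=[0.0825 1.1671 5.1348 19.3241 30.2191] k=[0 0 4 21 33]
t=8: x=[0.0000 0.3392 5.2215 21.2722 33.1259] k=[0 1 5 18 32]
t=9: x=[0.0825 1.2519 5.8950 18.7379 31.9618] k=[0 5 10 20 32]
t=10: x=[0.4123 4.9885 10.6394 20.8608 32.1312] k=[1 5 14 19 35]
t=11: x=[1.3007 5.4127 13.9223 20.6219 34.7716] k=[5 1 13 19 33]
t=12: x=[4.5308 2.3543 12.7360 20.3626 32.9570] k=[5 6 9 21 37]
t=13: x=[4.9450 6.1562 9.9686 22.0486 36.7451] k=[1 9 12 25 39]
t=14: x=[1.6310 8.5566 13.1011 25.8349 38.8750] k=[0 5 10 24 40]
t=15: x=[0.4123 4.9885 10.9849 24.9121 39.6865] k=[0 1 9 23 41]

3.389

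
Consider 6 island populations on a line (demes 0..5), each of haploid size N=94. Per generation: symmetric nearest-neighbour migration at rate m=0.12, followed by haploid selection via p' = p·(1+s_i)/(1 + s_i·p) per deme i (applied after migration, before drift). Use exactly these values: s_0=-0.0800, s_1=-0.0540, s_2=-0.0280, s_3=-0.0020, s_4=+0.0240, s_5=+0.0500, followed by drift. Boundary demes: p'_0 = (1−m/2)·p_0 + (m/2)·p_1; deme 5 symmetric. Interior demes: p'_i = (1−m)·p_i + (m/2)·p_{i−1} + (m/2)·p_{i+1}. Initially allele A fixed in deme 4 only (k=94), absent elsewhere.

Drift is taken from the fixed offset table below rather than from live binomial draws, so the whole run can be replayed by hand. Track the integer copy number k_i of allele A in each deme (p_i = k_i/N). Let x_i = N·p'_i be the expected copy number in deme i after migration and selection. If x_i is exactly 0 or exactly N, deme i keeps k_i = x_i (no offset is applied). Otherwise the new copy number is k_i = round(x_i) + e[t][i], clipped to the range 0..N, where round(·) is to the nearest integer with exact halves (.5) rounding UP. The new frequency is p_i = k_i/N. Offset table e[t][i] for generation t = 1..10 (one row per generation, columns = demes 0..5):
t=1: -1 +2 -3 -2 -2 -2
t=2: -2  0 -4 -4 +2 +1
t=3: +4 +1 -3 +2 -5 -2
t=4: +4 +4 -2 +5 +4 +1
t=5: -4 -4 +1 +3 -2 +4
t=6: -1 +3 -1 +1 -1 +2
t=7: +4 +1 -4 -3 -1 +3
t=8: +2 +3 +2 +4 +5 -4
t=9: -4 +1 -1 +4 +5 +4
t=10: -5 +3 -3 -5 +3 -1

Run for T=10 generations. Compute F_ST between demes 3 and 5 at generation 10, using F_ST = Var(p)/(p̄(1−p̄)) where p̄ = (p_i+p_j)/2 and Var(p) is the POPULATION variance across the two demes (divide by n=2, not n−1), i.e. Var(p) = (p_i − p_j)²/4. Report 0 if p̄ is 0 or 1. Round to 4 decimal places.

0.0286

t=0: k=[0 0 0 0 94 0]
t=1: x=[0.0000 0.0000 0.0000 5.6294 82.9533 5.9043] k=[0 0 0 4 81 4]
t=2: x=[0.0000 0.0000 0.2333 8.3647 72.1601 9.0097] k=[0 0 0 4 74 10]
t=3: x=[0.0000 0.0000 0.2333 7.9454 66.4244 14.4258] k=[0 0 0 10 61 12]
t=4: x=[0.0000 0.0000 0.5833 12.4384 55.5401 15.5633] k=[0 0 0 17 60 17]
t=5: x=[0.0000 0.0000 0.9917 18.5302 55.3807 20.3471] k=[0 0 2 22 53 24]
t=6: x=[0.0000 0.1135 2.9965 22.6256 49.9555 26.6620] k=[0 3 2 24 49 29]
t=7: x=[0.1656 2.6151 3.2887 24.1441 46.8573 31.2087] k=[4 4 0 21 46 34]
t=8: x=[3.6926 3.5647 1.4587 21.2071 44.3351 35.7949] k=[6 7 3 25 49 32]
t=9: x=[5.6041 6.3627 4.4383 25.0832 47.0973 34.0726] k=[2 7 3 29 52 38]
t=10: x=[2.1202 6.1339 4.6723 28.7800 50.3350 39.9565] k=[0 9 2 24 53 39]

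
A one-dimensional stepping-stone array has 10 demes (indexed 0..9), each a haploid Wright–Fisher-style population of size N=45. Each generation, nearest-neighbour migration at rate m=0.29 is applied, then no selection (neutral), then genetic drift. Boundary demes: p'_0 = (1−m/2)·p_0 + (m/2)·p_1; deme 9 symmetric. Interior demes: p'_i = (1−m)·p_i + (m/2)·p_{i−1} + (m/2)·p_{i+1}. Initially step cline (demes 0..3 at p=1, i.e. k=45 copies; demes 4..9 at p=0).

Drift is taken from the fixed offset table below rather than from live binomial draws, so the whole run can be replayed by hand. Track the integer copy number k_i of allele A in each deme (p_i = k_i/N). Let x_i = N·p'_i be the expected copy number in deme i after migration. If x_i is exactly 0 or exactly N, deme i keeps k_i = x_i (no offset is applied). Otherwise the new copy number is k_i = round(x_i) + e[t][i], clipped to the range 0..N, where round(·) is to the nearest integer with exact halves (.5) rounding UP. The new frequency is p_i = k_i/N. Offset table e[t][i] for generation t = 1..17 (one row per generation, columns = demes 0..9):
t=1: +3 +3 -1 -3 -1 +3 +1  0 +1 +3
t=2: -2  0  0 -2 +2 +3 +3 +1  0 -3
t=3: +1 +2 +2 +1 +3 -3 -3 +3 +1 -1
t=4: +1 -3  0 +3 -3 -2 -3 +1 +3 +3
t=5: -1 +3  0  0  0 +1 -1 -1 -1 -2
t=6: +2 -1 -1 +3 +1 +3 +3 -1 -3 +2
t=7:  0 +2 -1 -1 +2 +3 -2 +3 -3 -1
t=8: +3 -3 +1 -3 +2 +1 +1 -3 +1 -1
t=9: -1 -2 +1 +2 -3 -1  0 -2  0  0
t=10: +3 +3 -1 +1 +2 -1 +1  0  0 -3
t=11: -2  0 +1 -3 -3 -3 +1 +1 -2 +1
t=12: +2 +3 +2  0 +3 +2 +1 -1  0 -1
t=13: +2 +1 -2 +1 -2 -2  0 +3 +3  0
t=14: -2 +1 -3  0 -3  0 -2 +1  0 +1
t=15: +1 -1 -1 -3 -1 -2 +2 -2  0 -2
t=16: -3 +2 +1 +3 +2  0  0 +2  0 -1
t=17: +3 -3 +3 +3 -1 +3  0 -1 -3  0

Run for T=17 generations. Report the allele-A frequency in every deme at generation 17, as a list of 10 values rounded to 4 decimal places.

t=0: k=[45 45 45 45 0 0 0 0 0 0]
t=1: x=[45.0000 45.0000 45.0000 38.4750 6.5250 0.0000 0.0000 0.0000 0.0000 0.0000] k=[45 45 45 35 6 0 0 0 0 0]
t=2: x=[45.0000 45.0000 43.5500 32.2450 9.3350 0.8700 0.0000 0.0000 0.0000 0.0000] k=[45 45 44 30 11 4 0 0 0 0]
t=3: x=[45.0000 44.8550 42.1150 29.2750 12.7400 4.4350 0.5800 0.0000 0.0000 0.0000] k=[45 45 44 30 16 1 0 0 0 0]
t=4: x=[45.0000 44.8550 42.1150 30.0000 15.8550 3.0300 0.1450 0.0000 0.0000 0.0000] k=[45 42 42 33 13 1 0 0 0 0]
t=5: x=[44.5650 42.4350 40.6950 31.4050 14.1600 2.5950 0.1450 0.0000 0.0000 0.0000] k=[44 45 41 31 14 4 0 0 0 0]
t=6: x=[44.1450 44.2750 40.1300 29.9850 15.0150 4.8700 0.5800 0.0000 0.0000 0.0000] k=[45 43 39 33 16 8 4 0 0 0]
t=7: x=[44.7100 42.7100 38.7100 31.4050 17.3050 8.5800 4.0000 0.5800 0.0000 0.0000] k=[45 45 38 30 19 12 2 4 0 0]
t=8: x=[45.0000 43.9850 37.8550 29.5650 19.5800 11.5650 3.7400 3.1300 0.5800 0.0000] k=[45 41 39 27 22 13 5 0 2 0]
t=9: x=[44.4200 41.2900 37.5500 28.0150 21.4200 13.1450 5.4350 1.0150 1.4200 0.2900] k=[43 39 39 30 18 12 5 0 1 0]
t=10: x=[42.4200 39.5800 37.6950 29.5650 18.8700 11.8550 5.2900 0.8700 0.7100 0.1450] k=[45 43 37 31 21 11 6 1 1 0]
t=11: x=[44.7100 42.4200 37.0000 30.4200 21.0000 11.7250 6.0000 1.7250 0.8550 0.1450] k=[43 42 38 27 18 9 7 3 0 1]
t=12: x=[42.8550 41.5650 36.9850 27.2900 18.0000 10.0150 6.7100 3.1450 0.5800 0.8550] k=[45 45 39 27 21 12 8 2 1 0]
t=13: x=[45.0000 44.1300 38.1300 27.8700 20.5650 12.7250 7.7100 2.7250 1.0000 0.1450] k=[45 45 36 29 19 11 8 6 4 0]
t=14: x=[45.0000 43.6950 36.2900 28.5650 19.2900 11.7250 8.1450 6.0000 3.7100 0.5800] k=[45 45 33 29 16 12 6 7 4 2]
t=15: x=[45.0000 43.2600 34.1600 27.6950 17.3050 11.7100 7.0150 6.4200 4.1450 2.2900] k=[45 42 33 25 16 10 9 4 4 0]
t=16: x=[44.5650 41.1300 33.1450 24.8550 16.4350 10.7250 8.4200 4.7250 3.4200 0.5800] k=[42 43 34 28 18 11 8 7 3 0]
t=17: x=[42.1450 41.5500 34.4350 27.4200 18.4350 11.5800 8.2900 6.5650 3.1450 0.4350] k=[45 39 37 30 17 15 8 6 0 0]

[1.0000, 0.8667, 0.8222, 0.6667, 0.3778, 0.3333, 0.1778, 0.1333, 0.0000, 0.0000]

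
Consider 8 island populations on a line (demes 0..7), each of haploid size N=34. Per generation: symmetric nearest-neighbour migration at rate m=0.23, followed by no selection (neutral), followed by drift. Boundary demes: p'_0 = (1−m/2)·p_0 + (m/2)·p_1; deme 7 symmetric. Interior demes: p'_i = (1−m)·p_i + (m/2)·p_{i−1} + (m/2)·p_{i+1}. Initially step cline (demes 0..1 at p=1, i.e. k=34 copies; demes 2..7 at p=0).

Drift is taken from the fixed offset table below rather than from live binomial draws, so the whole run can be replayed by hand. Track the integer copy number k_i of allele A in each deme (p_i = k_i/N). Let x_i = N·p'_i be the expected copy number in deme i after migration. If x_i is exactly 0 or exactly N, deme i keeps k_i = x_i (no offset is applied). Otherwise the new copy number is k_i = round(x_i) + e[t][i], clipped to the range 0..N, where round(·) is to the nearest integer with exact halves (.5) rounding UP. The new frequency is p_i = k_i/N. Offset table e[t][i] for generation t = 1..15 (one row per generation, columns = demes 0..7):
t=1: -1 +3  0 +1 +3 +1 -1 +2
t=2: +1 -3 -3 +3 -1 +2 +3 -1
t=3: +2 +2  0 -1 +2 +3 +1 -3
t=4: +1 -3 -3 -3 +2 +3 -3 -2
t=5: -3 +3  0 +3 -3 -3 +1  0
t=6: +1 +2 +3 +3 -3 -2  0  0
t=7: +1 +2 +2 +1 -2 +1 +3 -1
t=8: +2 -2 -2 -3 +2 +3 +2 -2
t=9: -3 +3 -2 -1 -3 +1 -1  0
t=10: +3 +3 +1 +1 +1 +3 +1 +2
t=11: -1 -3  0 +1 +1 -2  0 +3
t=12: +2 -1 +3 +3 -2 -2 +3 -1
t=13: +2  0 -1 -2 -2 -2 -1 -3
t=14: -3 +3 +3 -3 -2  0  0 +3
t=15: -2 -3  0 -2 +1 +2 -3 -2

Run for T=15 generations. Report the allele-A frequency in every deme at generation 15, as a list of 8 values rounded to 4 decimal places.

t=0: k=[34 34 0 0 0 0 0 0]
t=1: x=[34.0000 30.0900 3.9100 0.0000 0.0000 0.0000 0.0000 0.0000] k=[34 33 4 0 0 0 0 0]
t=2: x=[33.8850 29.7800 6.8750 0.4600 0.0000 0.0000 0.0000 0.0000] k=[34 27 4 3 0 0 0 0]
t=3: x=[33.1950 25.1600 6.5300 2.7700 0.3450 0.0000 0.0000 0.0000] k=[34 27 7 2 2 0 0 0]
t=4: x=[33.1950 25.5050 8.7250 2.5750 1.7700 0.2300 0.0000 0.0000] k=[34 23 6 0 4 3 0 0]
t=5: x=[32.7350 22.3100 7.2650 1.1500 3.4250 2.7700 0.3450 0.0000] k=[30 25 7 4 0 0 1 0]
t=6: x=[29.4250 23.5050 8.7250 3.8850 0.4600 0.1150 0.7700 0.1150] k=[30 26 12 7 0 0 1 0]
t=7: x=[29.5400 24.8500 13.0350 6.7700 0.8050 0.1150 0.7700 0.1150] k=[31 27 15 8 0 1 4 0]
t=8: x=[30.5400 26.0800 15.5750 7.8850 1.0350 1.2300 3.1950 0.4600] k=[33 24 14 5 3 4 5 0]
t=9: x=[31.9650 23.8850 14.1150 5.8050 3.3450 4.0000 4.3100 0.5750] k=[29 27 12 5 0 5 3 1]
t=10: x=[28.7700 25.5050 12.9200 5.2300 1.1500 4.1950 3.0000 1.2300] k=[32 29 14 6 2 7 4 3]
t=11: x=[31.6550 27.6200 14.8050 6.4600 3.0350 6.0800 4.2300 3.1150] k=[31 25 15 7 4 4 4 6]
t=12: x=[30.3100 24.5400 15.2300 7.5750 4.3450 4.0000 4.2300 5.7700] k=[32 24 18 11 2 2 7 5]
t=13: x=[31.0800 24.2300 17.8850 10.7700 3.0350 2.5750 6.1950 5.2300] k=[33 24 17 9 1 1 5 2]
t=14: x=[31.9650 24.2300 16.8850 9.0000 1.9200 1.4600 4.1950 2.3450] k=[29 27 20 6 0 1 4 5]
t=15: x=[28.7700 26.4250 19.1950 6.9200 0.8050 1.2300 3.7700 4.8850] k=[27 23 19 5 2 3 1 3]

[0.7941, 0.6765, 0.5588, 0.1471, 0.0588, 0.0882, 0.0294, 0.0882]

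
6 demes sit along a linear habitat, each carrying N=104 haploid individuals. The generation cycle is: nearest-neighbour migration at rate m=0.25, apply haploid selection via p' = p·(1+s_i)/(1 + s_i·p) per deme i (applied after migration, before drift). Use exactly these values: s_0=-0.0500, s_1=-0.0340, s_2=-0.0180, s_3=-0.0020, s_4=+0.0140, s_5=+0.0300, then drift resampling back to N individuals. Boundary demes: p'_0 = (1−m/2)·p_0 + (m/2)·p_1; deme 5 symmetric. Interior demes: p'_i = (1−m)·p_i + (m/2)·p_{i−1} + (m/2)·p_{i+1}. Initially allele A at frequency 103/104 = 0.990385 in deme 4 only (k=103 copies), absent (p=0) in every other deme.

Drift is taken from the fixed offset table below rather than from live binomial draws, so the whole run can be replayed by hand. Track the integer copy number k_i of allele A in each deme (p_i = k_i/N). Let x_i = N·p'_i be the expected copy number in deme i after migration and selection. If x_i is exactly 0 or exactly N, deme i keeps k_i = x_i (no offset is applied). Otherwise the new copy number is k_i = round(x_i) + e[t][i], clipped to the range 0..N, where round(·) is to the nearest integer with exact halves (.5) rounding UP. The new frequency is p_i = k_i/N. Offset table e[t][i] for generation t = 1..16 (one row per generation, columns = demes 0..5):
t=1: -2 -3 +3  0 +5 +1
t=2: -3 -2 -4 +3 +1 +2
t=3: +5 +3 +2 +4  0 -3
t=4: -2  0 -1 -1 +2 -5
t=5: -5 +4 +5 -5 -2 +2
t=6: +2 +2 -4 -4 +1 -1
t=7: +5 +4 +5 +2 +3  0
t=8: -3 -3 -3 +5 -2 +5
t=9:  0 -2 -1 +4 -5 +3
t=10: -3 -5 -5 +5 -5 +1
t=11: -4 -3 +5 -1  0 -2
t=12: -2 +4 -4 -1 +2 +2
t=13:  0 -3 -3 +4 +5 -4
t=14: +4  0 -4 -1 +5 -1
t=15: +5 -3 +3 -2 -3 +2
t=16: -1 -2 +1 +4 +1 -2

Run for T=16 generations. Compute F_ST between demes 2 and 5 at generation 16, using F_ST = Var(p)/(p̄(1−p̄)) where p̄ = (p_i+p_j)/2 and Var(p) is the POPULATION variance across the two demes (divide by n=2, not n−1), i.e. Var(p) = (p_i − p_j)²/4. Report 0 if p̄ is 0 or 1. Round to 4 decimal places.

t=0: k=[0 0 0 0 103 0]
t=1: x=[0.0000 0.0000 0.0000 12.8524 77.5253 13.2122] k=[0 0 0 13 83 14]
t=2: x=[0.0000 0.0000 1.5962 20.0925 65.9610 23.1526] k=[0 0 0 23 67 25]
t=3: x=[0.0000 0.0000 2.8247 25.5864 56.6089 30.8880] k=[0 0 5 30 57 28]
t=4: x=[0.0000 0.6039 7.3746 30.2071 50.3610 32.2793] k=[0 1 6 29 52 27]
t=5: x=[0.1188 1.4497 8.1131 28.9581 46.3569 30.7614] k=[0 5 13 24 44 33]
t=6: x=[0.5939 5.2014 13.1647 25.0869 40.4682 35.0586] k=[3 7 9 21 41 34]
t=7: x=[3.3306 6.5349 10.0834 21.9653 37.9595 35.5635] k=[8 11 15 24 41 36]
t=8: x=[7.9884 10.7860 15.3854 24.9620 38.5868 37.3294] k=[5 8 12 30 37 42]
t=9: x=[5.1195 7.8697 13.5347 28.5835 37.0811 42.1136] k=[5 6 13 33 32 45]
t=10: x=[4.8808 6.5349 14.3982 30.3320 34.0677 44.1242] k=[2 2 9 35 29 45]
t=11: x=[1.9018 2.7799 11.1923 30.9565 32.0575 43.7474] k=[0 0 16 30 32 42]
t=12: x=[0.0000 1.9333 15.5088 28.4586 33.3140 41.4849] k=[0 6 12 27 35 43]
t=13: x=[0.7128 5.8074 12.9181 26.0859 35.3236 42.7422] k=[1 3 10 30 40 39]
t=14: x=[1.1882 3.5059 11.4388 28.7084 38.9632 39.8490] k=[5 4 7 28 44 39]
t=15: x=[4.6421 4.3534 9.0981 27.3346 41.7219 40.3525] k=[10 1 12 25 39 42]
t=16: x=[8.4674 3.3849 12.0551 25.0869 37.9595 42.3651] k=[7 1 13 29 39 40]

0.0887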